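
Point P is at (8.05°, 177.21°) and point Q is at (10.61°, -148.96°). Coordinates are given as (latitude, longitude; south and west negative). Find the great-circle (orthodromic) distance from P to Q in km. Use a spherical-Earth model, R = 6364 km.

3717 km

cos σ = sin φ₁ sin φ₂ + cos φ₁ cos φ₂ cos Δλ
      = sin(8.05°)sin(10.61°) + cos(8.05°)cos(10.61°)cos(33.83°) = 0.8342
σ = 33.464° → d = Rσ = 6364·0.58406 = 3717 km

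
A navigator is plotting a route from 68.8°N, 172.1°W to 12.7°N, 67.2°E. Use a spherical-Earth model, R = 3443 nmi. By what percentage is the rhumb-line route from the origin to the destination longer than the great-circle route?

Great circle: σ = 1.5459 rad → d_gc = Rσ = 5322.7 nmi
Rhumb: Δφ = -0.9791, Δλ = -2.1066, Δψ = -1.4524, q = Δφ/Δψ = 0.6742 → d_rh = R√(Δφ²+q²Δλ²) = 5939.2 nmi
Excess = (5939.2 − 5322.7) / 5322.7 = 616.5 / 5322.7 = 11.58% ≈ 11.6%

11.6%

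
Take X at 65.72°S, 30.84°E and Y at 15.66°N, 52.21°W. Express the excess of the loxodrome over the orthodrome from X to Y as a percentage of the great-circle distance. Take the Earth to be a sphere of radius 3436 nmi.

Great circle: σ = 1.7703 rad → d_gc = Rσ = 6082.6 nmi
Rhumb: Δφ = +1.4203, Δλ = -1.4495, Δψ = +1.8134, q = Δφ/Δψ = 0.7833 → d_rh = R√(Δφ²+q²Δλ²) = 6247.8 nmi
Excess = (6247.8 − 6082.6) / 6082.6 = 165.2 / 6082.6 = 2.72% ≈ 2.7%

2.7%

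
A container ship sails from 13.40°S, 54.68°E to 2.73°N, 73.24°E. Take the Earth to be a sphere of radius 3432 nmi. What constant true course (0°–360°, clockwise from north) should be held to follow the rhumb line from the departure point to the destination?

Meridional parts: M(φ₁)=-0.2360, M(φ₂)=+0.0477 → ΔM = +0.2837;  Δλ = +0.3239 rad
tan C = Δλ / ΔM = +1.1418 → C = 48.79°

48.8°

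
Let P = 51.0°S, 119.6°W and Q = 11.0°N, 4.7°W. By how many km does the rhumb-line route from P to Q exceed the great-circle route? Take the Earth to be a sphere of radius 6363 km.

Great circle: cos σ = sin φ₁ sin φ₂ + cos φ₁ cos φ₂ cos Δλ,  σ = 1.9915 rad → d_gc = 12671.8 km
Rhumb line: Δψ = +1.2313, q = Δφ/Δψ = 0.8788, d_rh = R√(Δφ²+q²Δλ²) = 13159.2 km
Excess = 13159.2 − 12671.8 = 487.4 ≈ 487 km

487 km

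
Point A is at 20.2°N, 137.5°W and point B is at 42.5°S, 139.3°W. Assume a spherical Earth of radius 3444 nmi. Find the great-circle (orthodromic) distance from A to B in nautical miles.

3770 nmi

Haversine: a = sin²(Δφ/2)+cos φ₁ cos φ₂ sin²(Δλ/2) = 0.27085;  σ = 2·atan2(√a,√(1−a))
σ = 62.722° → d = Rσ = 3444·1.09471 = 3770 nmi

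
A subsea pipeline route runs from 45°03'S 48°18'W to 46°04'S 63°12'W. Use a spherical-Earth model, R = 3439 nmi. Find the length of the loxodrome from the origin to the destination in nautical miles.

629 nmi

Rhumb course C = atan2(Δλ, Δψ) with Δψ = ln[tan(π/4+φ₂/2)/tan(π/4+φ₁/2)] = -0.0253, Δλ = -0.2601 → C = 264.43°
d = R·|Δφ| / |cos C| = 3439·0.01774 / 0.09699 = 629 nmi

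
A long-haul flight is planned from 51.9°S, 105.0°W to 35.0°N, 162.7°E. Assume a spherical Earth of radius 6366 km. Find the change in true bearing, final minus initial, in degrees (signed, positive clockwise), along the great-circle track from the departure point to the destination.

+23.8°

At departure: θ₁ = atan2(sin Δλ cos φ₂, cos φ₁ sin φ₂ − sin φ₁ cos φ₂ cos Δλ) = 291.84°
At arrival: θ₂ = atan2(sin Δλ cos φ₁, −cos φ₂ sin φ₁ + sin φ₂ cos φ₁ cos Δλ) = 315.64°
Δθ = θ₂ − θ₁ = +23.8°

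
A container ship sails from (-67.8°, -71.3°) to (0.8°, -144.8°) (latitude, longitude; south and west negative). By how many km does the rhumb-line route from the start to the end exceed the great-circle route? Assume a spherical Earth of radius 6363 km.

273 km

Great circle: cos σ = sin φ₁ sin φ₂ + cos φ₁ cos φ₂ cos Δλ,  σ = 1.4763 rad → d_gc = 9393.6 km
Rhumb line: Δψ = +1.6426, q = Δφ/Δψ = 0.7289, d_rh = R√(Δφ²+q²Δλ²) = 9666.3 km
Excess = 9666.3 − 9393.6 = 272.7 ≈ 273 km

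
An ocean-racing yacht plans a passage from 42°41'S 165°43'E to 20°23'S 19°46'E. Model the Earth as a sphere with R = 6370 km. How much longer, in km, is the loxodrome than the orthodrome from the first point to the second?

Great circle: cos σ = sin φ₁ sin φ₂ + cos φ₁ cos φ₂ cos Δλ,  σ = 1.9122 rad → d_gc = 12180.7 km
Rhumb line: Δψ = +0.4618, q = Δφ/Δψ = 0.8428, d_rh = R√(Δφ²+q²Δλ²) = 13898.7 km
Excess = 13898.7 − 12180.7 = 1718.0 ≈ 1718 km

1718 km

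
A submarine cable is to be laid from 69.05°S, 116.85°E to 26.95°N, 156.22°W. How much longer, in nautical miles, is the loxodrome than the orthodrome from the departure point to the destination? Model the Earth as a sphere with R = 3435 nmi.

Great circle: cos σ = sin φ₁ sin φ₂ + cos φ₁ cos φ₂ cos Δλ,  σ = 1.9891 rad → d_gc = 6832.5 nmi
Rhumb line: Δψ = +2.1767, q = Δφ/Δψ = 0.7697, d_rh = R√(Δφ²+q²Δλ²) = 7015.5 nmi
Excess = 7015.5 − 6832.5 = 183.0 ≈ 183 nmi

183 nmi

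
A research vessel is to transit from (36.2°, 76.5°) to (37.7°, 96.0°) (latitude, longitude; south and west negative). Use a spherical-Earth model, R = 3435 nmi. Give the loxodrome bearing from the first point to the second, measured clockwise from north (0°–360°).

Meridional parts: M(φ₁)=+0.6786, M(φ₂)=+0.7114 → ΔM = +0.0328;  Δλ = +0.3403 rad
tan C = Δλ / ΔM = +10.3885 → C = 84.50°

84.5°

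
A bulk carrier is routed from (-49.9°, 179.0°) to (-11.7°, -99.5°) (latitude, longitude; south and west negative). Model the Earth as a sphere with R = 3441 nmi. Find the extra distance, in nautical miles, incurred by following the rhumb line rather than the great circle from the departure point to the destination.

128 nmi

Great circle: cos σ = sin φ₁ sin φ₂ + cos φ₁ cos φ₂ cos Δλ,  σ = 1.3198 rad → d_gc = 4541.5 nmi
Rhumb line: Δψ = +0.8023, q = Δφ/Δψ = 0.8310, d_rh = R√(Δφ²+q²Δλ²) = 4669.7 nmi
Excess = 4669.7 − 4541.5 = 128.2 ≈ 128 nmi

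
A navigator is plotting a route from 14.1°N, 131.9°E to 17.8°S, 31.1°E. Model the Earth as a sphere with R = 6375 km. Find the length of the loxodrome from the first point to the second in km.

11619 km

Δψ = ln[tan(π/4+φ₂/2)/tan(π/4+φ₁/2)] = -0.5644;  Δφ = -0.5568 rad,  Δλ = -1.7593 rad
q = Δφ/Δψ = 0.9865
d = R·√(Δφ² + q²Δλ²) = 6375·1.82259 = 11619 km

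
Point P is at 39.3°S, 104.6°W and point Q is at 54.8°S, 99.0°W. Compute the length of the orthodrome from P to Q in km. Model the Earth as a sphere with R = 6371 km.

cos σ = sin φ₁ sin φ₂ + cos φ₁ cos φ₂ cos Δλ
      = sin(-39.30°)sin(-54.80°) + cos(-39.30°)cos(-54.80°)cos(5.60°) = 0.9615
σ = 15.950° → d = Rσ = 6371·0.27838 = 1774 km

1774 km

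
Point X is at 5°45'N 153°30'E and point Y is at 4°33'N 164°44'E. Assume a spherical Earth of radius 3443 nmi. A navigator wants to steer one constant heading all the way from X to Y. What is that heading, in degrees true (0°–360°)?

96.1°

Δψ = ln[tan(π/4+φ₂/2)/tan(π/4+φ₁/2)] = -0.0210
Δλ = +0.1961 rad (taken the short way round)
course = atan2(Δλ, Δψ) = 96.12°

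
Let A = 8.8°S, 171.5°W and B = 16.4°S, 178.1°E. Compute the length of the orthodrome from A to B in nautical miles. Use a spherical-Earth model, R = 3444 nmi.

Haversine: a = sin²(Δφ/2)+cos φ₁ cos φ₂ sin²(Δλ/2) = 0.01218;  σ = 2·atan2(√a,√(1−a))
σ = 12.672° → d = Rσ = 3444·0.22117 = 762 nmi

762 nmi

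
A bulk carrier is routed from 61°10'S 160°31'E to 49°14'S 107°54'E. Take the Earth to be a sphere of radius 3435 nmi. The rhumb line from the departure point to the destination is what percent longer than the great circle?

Great circle: σ = 0.5459 rad → d_gc = Rσ = 1875.1 nmi
Rhumb: Δφ = +0.2083, Δλ = -0.9183, Δψ = +0.3684, q = Δφ/Δψ = 0.5654 → d_rh = R√(Δφ²+q²Δλ²) = 1921.6 nmi
Excess = (1921.6 − 1875.1) / 1875.1 = 46.5 / 1875.1 = 2.48% ≈ 2.5%

2.5%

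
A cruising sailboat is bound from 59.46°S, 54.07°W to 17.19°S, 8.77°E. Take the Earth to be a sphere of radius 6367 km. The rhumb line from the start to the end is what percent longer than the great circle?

2.3%

Great circle: σ = 1.0745 rad → d_gc = Rσ = 6841.6 km
Rhumb: Δφ = +0.7378, Δλ = +1.0968, Δψ = +0.9936, q = Δφ/Δψ = 0.7425 → d_rh = R√(Δφ²+q²Δλ²) = 6996.2 km
Excess = (6996.2 − 6841.6) / 6841.6 = 154.6 / 6841.6 = 2.26% ≈ 2.3%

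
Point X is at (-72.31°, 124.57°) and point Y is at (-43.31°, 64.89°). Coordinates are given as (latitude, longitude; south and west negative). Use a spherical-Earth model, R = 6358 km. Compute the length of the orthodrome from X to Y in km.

cos σ = sin φ₁ sin φ₂ + cos φ₁ cos φ₂ cos Δλ
      = sin(-72.31°)sin(-43.31°) + cos(-72.31°)cos(-43.31°)cos(-59.68°) = 0.7651
σ = 40.081° → d = Rσ = 6358·0.69955 = 4448 km

4448 km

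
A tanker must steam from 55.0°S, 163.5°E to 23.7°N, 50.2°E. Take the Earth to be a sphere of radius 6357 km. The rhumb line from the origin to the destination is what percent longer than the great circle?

2.9%

Great circle: σ = 2.1377 rad → d_gc = Rσ = 13589.2 km
Rhumb: Δφ = +1.3736, Δλ = -1.9775, Δψ = +1.5802, q = Δφ/Δψ = 0.8692 → d_rh = R√(Δφ²+q²Δλ²) = 13987.2 km
Excess = (13987.2 − 13589.2) / 13589.2 = 398.0 / 13589.2 = 2.93% ≈ 2.9%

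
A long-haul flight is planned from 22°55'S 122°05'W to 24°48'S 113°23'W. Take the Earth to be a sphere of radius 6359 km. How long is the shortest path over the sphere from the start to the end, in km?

907 km

cos σ = sin φ₁ sin φ₂ + cos φ₁ cos φ₂ cos Δλ
      = sin(-22.92°)sin(-24.80°) + cos(-22.92°)cos(-24.80°)cos(8.70°) = 0.9898
σ = 8.175° → d = Rσ = 6359·0.14267 = 907 km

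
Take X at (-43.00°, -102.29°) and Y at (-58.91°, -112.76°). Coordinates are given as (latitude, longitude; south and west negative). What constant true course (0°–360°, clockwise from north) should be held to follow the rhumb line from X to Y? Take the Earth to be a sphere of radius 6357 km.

202.2°

Meridional parts: M(φ₁)=-0.8328, M(φ₂)=-1.2795 → ΔM = -0.4467;  Δλ = -0.1827 rad
tan C = Δλ / ΔM = +0.4091 → C = 202.25°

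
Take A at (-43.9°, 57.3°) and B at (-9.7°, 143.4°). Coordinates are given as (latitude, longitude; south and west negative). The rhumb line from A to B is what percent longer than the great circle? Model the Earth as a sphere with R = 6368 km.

Great circle: σ = 1.4049 rad → d_gc = Rσ = 8946.4 km
Rhumb: Δφ = +0.5969, Δλ = +1.5027, Δψ = +0.6844, q = Δφ/Δψ = 0.8722 → d_rh = R√(Δφ²+q²Δλ²) = 9171.2 km
Excess = (9171.2 − 8946.4) / 8946.4 = 224.8 / 8946.4 = 2.51% ≈ 2.5%

2.5%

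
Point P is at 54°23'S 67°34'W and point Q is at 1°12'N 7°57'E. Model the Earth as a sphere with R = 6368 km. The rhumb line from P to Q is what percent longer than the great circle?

Great circle: σ = 1.4418 rad → d_gc = Rσ = 9181.7 km
Rhumb: Δφ = +0.9701, Δλ = +1.3180, Δψ = +1.1566, q = Δφ/Δψ = 0.8388 → d_rh = R√(Δφ²+q²Δλ²) = 9366.2 km
Excess = (9366.2 − 9181.7) / 9181.7 = 184.5 / 9181.7 = 2.01% ≈ 2.0%

2.0%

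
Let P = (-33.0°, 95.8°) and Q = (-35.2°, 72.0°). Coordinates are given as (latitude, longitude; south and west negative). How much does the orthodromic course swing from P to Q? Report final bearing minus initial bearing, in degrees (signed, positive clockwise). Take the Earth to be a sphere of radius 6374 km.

+13.5°

Initial bearing θ₁ = atan2(sin Δλ cos φ₂, cos φ₁ sin φ₂ − sin φ₁ cos φ₂ cos Δλ) = 256.98°
Final bearing θ₂ = (initial bearing from the destination back to the start) + 180° = 270.46°
Δθ = θ₂ − θ₁ = +13.5°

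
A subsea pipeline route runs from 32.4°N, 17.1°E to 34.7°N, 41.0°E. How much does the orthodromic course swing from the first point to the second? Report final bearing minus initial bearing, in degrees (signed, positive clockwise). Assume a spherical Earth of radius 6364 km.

Initial bearing θ₁ = atan2(sin Δλ cos φ₂, cos φ₁ sin φ₂ − sin φ₁ cos φ₂ cos Δλ) = 76.84°
Final bearing θ₂ = (initial bearing from the destination back to the start) + 180° = 90.18°
Δθ = θ₂ − θ₁ = +13.3°

+13.3°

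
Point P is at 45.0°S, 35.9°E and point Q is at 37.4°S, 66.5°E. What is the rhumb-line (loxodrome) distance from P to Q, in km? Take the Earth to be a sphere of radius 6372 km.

Rhumb course C = atan2(Δλ, Δψ) with Δψ = ln[tan(π/4+φ₂/2)/tan(π/4+φ₁/2)] = +0.1766, Δλ = +0.5341 → C = 71.70°
d = R·|Δφ| / |cos C| = 6372·0.13265 / 0.31398 = 2692 km

2692 km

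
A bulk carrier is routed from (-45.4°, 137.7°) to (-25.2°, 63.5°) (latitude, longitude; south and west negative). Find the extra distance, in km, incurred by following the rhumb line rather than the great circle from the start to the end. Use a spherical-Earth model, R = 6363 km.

Great circle: cos σ = sin φ₁ sin φ₂ + cos φ₁ cos φ₂ cos Δλ,  σ = 1.0745 rad → d_gc = 6837.2 km
Rhumb line: Δψ = +0.4366, q = Δφ/Δψ = 0.8076, d_rh = R√(Δφ²+q²Δλ²) = 7022.8 km
Excess = 7022.8 − 6837.2 = 185.6 ≈ 186 km

186 km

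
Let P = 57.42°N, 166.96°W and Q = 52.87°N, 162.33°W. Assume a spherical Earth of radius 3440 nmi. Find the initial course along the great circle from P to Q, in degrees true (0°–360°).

147.9°

N = sin Δλ·cos φ₂ = +0.0487;  D = cos φ₁ sin φ₂ − sin φ₁ cos φ₂ cos Δλ = -0.0777
initial course = atan2(N, D) = 147.90°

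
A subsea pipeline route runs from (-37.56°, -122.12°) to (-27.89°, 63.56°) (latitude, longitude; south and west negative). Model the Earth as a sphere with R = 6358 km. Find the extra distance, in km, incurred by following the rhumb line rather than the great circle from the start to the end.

3586 km

Great circle: cos σ = sin φ₁ sin φ₂ + cos φ₁ cos φ₂ cos Δλ,  σ = 1.9955 rad → d_gc = 12687.4 km
Rhumb line: Δψ = +0.2011, q = Δφ/Δψ = 0.8394, d_rh = R√(Δφ²+q²Δλ²) = 16273.7 km
Excess = 16273.7 − 12687.4 = 3586.3 ≈ 3586 km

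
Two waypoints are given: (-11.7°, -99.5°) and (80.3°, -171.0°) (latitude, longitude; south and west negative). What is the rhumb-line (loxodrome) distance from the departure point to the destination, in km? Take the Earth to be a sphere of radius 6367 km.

Rhumb course C = atan2(Δλ, Δψ) with Δψ = ln[tan(π/4+φ₂/2)/tan(π/4+φ₁/2)] = +2.6725, Δλ = -1.2479 → C = 334.97°
d = R·|Δφ| / |cos C| = 6367·1.60570 / 0.90609 = 11283 km

11283 km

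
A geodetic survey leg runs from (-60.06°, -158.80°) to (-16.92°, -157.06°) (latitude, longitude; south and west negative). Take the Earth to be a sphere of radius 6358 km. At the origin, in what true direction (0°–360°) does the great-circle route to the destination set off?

θ = atan2( sin Δλ·cos φ₂ ,  cos φ₁ sin φ₂ − sin φ₁ cos φ₂ cos Δλ )
  = atan2(+0.0290, +0.6834) = 2.43°

2.4°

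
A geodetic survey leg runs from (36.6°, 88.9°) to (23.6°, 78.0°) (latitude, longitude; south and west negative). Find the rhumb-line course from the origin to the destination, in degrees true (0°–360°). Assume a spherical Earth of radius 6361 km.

Meridional parts: M(φ₁)=+0.6873, M(φ₂)=+0.4241 → ΔM = -0.2632;  Δλ = -0.1902 rad
tan C = Δλ / ΔM = +0.7228 → C = 215.86°

215.9°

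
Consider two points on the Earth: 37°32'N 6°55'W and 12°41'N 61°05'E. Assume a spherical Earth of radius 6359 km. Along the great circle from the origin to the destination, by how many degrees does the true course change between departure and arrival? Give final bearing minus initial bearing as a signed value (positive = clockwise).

Initial bearing θ₁ = atan2(sin Δλ cos φ₂, cos φ₁ sin φ₂ − sin φ₁ cos φ₂ cos Δλ) = 93.07°
Final bearing θ₂ = (initial bearing from the destination back to the start) + 180° = 125.74°
Δθ = θ₂ − θ₁ = +32.7°

+32.7°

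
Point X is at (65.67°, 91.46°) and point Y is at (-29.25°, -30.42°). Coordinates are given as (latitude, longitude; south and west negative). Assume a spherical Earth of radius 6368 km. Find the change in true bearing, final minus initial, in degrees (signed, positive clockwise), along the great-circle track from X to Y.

At departure: θ₁ = atan2(sin Δλ cos φ₂, cos φ₁ sin φ₂ − sin φ₁ cos φ₂ cos Δλ) = 286.44°
At arrival: θ₂ = atan2(sin Δλ cos φ₁, −cos φ₂ sin φ₁ + sin φ₂ cos φ₁ cos Δλ) = 206.93°
Δθ = θ₂ − θ₁ = -79.5°

-79.5°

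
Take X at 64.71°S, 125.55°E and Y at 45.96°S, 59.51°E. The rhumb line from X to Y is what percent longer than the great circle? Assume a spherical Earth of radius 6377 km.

4.0%

Great circle: σ = 0.6911 rad → d_gc = Rσ = 4407.0 km
Rhumb: Δφ = +0.3272, Δλ = -1.1526, Δψ = +0.5893, q = Δφ/Δψ = 0.5553 → d_rh = R√(Δφ²+q²Δλ²) = 4584.4 km
Excess = (4584.4 − 4407.0) / 4407.0 = 177.4 / 4407.0 = 4.03% ≈ 4.0%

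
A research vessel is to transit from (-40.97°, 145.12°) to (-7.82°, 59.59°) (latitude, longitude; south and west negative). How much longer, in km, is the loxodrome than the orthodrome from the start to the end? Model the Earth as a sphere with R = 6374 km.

190 km

Great circle: cos σ = sin φ₁ sin φ₂ + cos φ₁ cos φ₂ cos Δλ,  σ = 1.4227 rad → d_gc = 9068.6 km
Rhumb line: Δψ = +0.6483, q = Δφ/Δψ = 0.8925, d_rh = R√(Δφ²+q²Δλ²) = 9258.4 km
Excess = 9258.4 − 9068.6 = 189.8 ≈ 190 km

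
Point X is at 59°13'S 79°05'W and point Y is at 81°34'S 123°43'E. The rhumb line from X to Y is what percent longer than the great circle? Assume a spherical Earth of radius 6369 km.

33.5%

Great circle: σ = 0.6751 rad → d_gc = Rσ = 4299.9 km
Rhumb: Δφ = -0.3901, Δλ = -2.7437, Δψ = -1.3174, q = Δφ/Δψ = 0.2961 → d_rh = R√(Δφ²+q²Δλ²) = 5739.5 km
Excess = (5739.5 − 4299.9) / 4299.9 = 1439.6 / 4299.9 = 33.48% ≈ 33.5%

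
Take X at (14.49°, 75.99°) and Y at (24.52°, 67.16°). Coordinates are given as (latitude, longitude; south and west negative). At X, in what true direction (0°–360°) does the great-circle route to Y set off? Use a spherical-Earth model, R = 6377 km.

θ = atan2( sin Δλ·cos φ₂ ,  cos φ₁ sin φ₂ − sin φ₁ cos φ₂ cos Δλ )
  = atan2(-0.1397, +0.1769) = 321.70°

321.7°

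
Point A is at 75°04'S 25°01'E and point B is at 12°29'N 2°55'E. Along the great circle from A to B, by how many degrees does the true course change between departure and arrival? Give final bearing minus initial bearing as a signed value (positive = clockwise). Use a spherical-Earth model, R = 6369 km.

At departure: θ₁ = atan2(sin Δλ cos φ₂, cos φ₁ sin φ₂ − sin φ₁ cos φ₂ cos Δλ) = 338.44°
At arrival: θ₂ = atan2(sin Δλ cos φ₁, −cos φ₂ sin φ₁ + sin φ₂ cos φ₁ cos Δλ) = 354.43°
Δθ = θ₂ − θ₁ = +16.0°

+16.0°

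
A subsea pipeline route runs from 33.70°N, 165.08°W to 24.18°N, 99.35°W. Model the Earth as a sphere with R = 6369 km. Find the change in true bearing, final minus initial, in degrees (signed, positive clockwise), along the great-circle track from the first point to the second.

+34.8°

At departure: θ₁ = atan2(sin Δλ cos φ₂, cos φ₁ sin φ₂ − sin φ₁ cos φ₂ cos Δλ) = 80.93°
At arrival: θ₂ = atan2(sin Δλ cos φ₁, −cos φ₂ sin φ₁ + sin φ₂ cos φ₁ cos Δλ) = 115.77°
Δθ = θ₂ − θ₁ = +34.8°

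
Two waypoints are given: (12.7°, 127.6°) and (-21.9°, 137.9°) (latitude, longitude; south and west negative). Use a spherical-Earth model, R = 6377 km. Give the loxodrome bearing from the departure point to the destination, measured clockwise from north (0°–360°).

163.7°

Meridional parts: M(φ₁)=+0.2235, M(φ₂)=-0.3919 → ΔM = -0.6154;  Δλ = +0.1798 rad
tan C = Δλ / ΔM = -0.2921 → C = 163.72°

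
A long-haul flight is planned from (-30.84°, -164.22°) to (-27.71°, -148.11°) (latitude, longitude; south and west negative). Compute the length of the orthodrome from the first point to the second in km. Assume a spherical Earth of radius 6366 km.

1598 km

cos σ = sin φ₁ sin φ₂ + cos φ₁ cos φ₂ cos Δλ
      = sin(-30.84°)sin(-27.71°) + cos(-30.84°)cos(-27.71°)cos(16.11°) = 0.9687
σ = 14.383° → d = Rσ = 6366·0.25102 = 1598 km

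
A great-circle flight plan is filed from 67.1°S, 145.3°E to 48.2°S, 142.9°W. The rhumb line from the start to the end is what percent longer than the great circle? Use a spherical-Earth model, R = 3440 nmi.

5.0%

Great circle: σ = 0.6955 rad → d_gc = Rσ = 2392.5 nmi
Rhumb: Δφ = +0.3299, Δλ = +1.2531, Δψ = +0.6341, q = Δφ/Δψ = 0.5202 → d_rh = R√(Δφ²+q²Δλ²) = 2513.3 nmi
Excess = (2513.3 − 2392.5) / 2392.5 = 120.8 / 2392.5 = 5.049% ≈ 5.0%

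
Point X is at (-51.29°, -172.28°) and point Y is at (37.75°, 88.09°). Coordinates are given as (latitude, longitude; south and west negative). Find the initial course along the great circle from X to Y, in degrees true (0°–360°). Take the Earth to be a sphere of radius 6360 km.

N = sin Δλ·cos φ₂ = -0.7795;  D = cos φ₁ sin φ₂ − sin φ₁ cos φ₂ cos Δλ = +0.2797
initial course = atan2(N, D) = 289.73°

289.7°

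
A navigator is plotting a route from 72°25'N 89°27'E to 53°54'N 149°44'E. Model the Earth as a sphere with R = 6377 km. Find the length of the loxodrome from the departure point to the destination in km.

Rhumb course C = atan2(Δλ, Δψ) with Δψ = ln[tan(π/4+φ₂/2)/tan(π/4+φ₁/2)] = -0.7453, Δλ = +1.0521 → C = 125.31°
d = R·|Δφ| / |cos C| = 6377·0.32318 / 0.57804 = 3565 km

3565 km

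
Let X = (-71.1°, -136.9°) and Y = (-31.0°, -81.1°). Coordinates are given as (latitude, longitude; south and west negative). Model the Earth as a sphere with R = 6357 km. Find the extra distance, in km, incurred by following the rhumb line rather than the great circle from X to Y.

143 km

Great circle: cos σ = sin φ₁ sin φ₂ + cos φ₁ cos φ₂ cos Δλ,  σ = 0.8720 rad → d_gc = 5543.00 km
Rhumb line: Δψ = +1.2235, q = Δφ/Δψ = 0.5720, d_rh = R√(Δφ²+q²Δλ²) = 5686.48 km
Excess = 5686.48 − 5543.00 = 143.48 ≈ 143 km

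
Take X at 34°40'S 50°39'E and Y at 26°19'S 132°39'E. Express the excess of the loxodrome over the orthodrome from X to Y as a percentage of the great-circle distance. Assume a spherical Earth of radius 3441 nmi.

Great circle: σ = 1.2081 rad → d_gc = Rσ = 4157.2 nmi
Rhumb: Δφ = +0.1457, Δλ = +1.4312, Δψ = +0.1694, q = Δφ/Δψ = 0.8604 → d_rh = R√(Δφ²+q²Δλ²) = 4266.8 nmi
Excess = (4266.8 − 4157.2) / 4157.2 = 109.6 / 4157.2 = 2.64% ≈ 2.6%

2.6%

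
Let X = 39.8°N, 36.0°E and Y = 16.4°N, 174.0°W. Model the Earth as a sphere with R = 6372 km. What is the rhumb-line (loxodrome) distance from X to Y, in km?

14784 km

Δψ = ln[tan(π/4+φ₂/2)/tan(π/4+φ₁/2)] = -0.4681;  Δφ = -0.4084 rad,  Δλ = +2.6180 rad
q = Δφ/Δψ = 0.8724
d = R·√(Δφ² + q²Δλ²) = 6372·2.32020 = 14784 km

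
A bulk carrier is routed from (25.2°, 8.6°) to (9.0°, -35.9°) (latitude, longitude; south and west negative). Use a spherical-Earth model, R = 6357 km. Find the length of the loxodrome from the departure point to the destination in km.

Δψ = ln[tan(π/4+φ₂/2)/tan(π/4+φ₁/2)] = -0.2970;  Δφ = -0.2827 rad,  Δλ = -0.7767 rad
q = Δφ/Δψ = 0.9520
d = R·√(Δφ² + q²Δλ²) = 6357·0.79161 = 5032 km

5032 km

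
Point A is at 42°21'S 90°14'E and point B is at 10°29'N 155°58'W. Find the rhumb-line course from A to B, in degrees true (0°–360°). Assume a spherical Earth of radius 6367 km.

63.2°

Δψ = ln[tan(π/4+φ₂/2)/tan(π/4+φ₁/2)] = +1.0014
Δλ = +1.9862 rad (taken the short way round)
course = atan2(Δλ, Δψ) = 63.24°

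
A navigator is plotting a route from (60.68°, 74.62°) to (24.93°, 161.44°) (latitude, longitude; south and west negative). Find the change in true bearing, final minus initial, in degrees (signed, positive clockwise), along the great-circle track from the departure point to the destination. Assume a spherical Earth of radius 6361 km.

+68.1°

At departure: θ₁ = atan2(sin Δλ cos φ₂, cos φ₁ sin φ₂ − sin φ₁ cos φ₂ cos Δλ) = 79.82°
At arrival: θ₂ = atan2(sin Δλ cos φ₁, −cos φ₂ sin φ₁ + sin φ₂ cos φ₁ cos Δλ) = 147.89°
Δθ = θ₂ − θ₁ = +68.1°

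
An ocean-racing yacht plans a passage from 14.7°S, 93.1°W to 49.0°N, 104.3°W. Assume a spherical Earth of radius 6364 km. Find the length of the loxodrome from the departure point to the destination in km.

Δψ = ln[tan(π/4+φ₂/2)/tan(π/4+φ₁/2)] = +1.2432;  Δφ = +1.1118 rad,  Δλ = -0.1955 rad
q = Δφ/Δψ = 0.8943
d = R·√(Δφ² + q²Δλ²) = 6364·1.12543 = 7162 km

7162 km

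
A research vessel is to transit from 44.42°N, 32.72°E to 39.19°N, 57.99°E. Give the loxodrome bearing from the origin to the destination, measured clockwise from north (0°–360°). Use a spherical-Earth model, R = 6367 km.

105.5°

Meridional parts: M(φ₁)=+0.8671, M(φ₂)=+0.7446 → ΔM = -0.1226;  Δλ = +0.4410 rad
tan C = Δλ / ΔM = -3.5984 → C = 105.53°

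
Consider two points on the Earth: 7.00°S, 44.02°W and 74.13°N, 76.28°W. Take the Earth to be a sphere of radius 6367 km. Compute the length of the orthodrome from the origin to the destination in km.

cos σ = sin φ₁ sin φ₂ + cos φ₁ cos φ₂ cos Δλ
      = sin(-7.00°)sin(74.13°) + cos(-7.00°)cos(74.13°)cos(-32.26°) = 0.1123
σ = 83.552° → d = Rσ = 6367·1.45826 = 9285 km

9285 km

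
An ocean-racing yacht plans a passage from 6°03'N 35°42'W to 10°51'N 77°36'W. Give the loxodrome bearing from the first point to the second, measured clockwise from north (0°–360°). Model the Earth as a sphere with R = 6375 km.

Meridional parts: M(φ₁)=+0.1058, M(φ₂)=+0.1905 → ΔM = +0.0847;  Δλ = -0.7313 rad
tan C = Δλ / ΔM = -8.6318 → C = 276.61°

276.6°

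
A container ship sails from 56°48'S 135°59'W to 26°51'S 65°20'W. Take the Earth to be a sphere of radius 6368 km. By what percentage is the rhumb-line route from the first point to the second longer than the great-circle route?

Great circle: σ = 1.0006 rad → d_gc = Rσ = 6371.8 km
Rhumb: Δφ = +0.5227, Δλ = +1.2331, Δψ = +0.7235, q = Δφ/Δψ = 0.7225 → d_rh = R√(Δφ²+q²Δλ²) = 6577.6 km
Excess = (6577.6 − 6371.8) / 6371.8 = 205.8 / 6371.8 = 3.23% ≈ 3.2%

3.2%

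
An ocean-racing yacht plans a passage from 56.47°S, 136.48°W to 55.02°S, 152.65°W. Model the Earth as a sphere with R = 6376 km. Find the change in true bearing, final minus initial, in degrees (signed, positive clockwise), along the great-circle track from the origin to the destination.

+13.4°

At departure: θ₁ = atan2(sin Δλ cos φ₂, cos φ₁ sin φ₂ − sin φ₁ cos φ₂ cos Δλ) = 272.30°
At arrival: θ₂ = atan2(sin Δλ cos φ₁, −cos φ₂ sin φ₁ + sin φ₂ cos φ₁ cos Δλ) = 285.69°
Δθ = θ₂ − θ₁ = +13.4°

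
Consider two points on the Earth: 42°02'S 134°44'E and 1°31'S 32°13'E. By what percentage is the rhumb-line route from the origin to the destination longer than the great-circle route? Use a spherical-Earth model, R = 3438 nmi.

2.8%

Great circle: σ = 1.7145 rad → d_gc = Rσ = 5894.4 nmi
Rhumb: Δφ = +0.7071, Δλ = -1.7893, Δψ = +0.7835, q = Δφ/Δψ = 0.9026 → d_rh = R√(Δφ²+q²Δλ²) = 6061.1 nmi
Excess = (6061.1 − 5894.4) / 5894.4 = 166.7 / 5894.4 = 2.83% ≈ 2.8%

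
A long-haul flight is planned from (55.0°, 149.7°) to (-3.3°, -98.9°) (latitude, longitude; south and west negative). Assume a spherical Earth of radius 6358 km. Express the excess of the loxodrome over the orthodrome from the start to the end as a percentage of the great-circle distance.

5.1%

Great circle: σ = 1.8298 rad → d_gc = Rσ = 11633.7 km
Rhumb: Δφ = -1.0175, Δλ = +1.9443, Δψ = -1.2119, q = Δφ/Δψ = 0.8396 → d_rh = R√(Δφ²+q²Δλ²) = 12230.6 km
Excess = (12230.6 − 11633.7) / 11633.7 = 596.9 / 11633.7 = 5.13% ≈ 5.1%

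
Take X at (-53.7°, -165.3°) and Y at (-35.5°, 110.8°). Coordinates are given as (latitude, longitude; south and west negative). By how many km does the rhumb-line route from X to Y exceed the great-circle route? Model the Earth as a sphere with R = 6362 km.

335 km

Great circle: cos σ = sin φ₁ sin φ₂ + cos φ₁ cos φ₂ cos Δλ,  σ = 1.0249 rad → d_gc = 6520.1 km
Rhumb line: Δψ = +0.4518, q = Δφ/Δψ = 0.7031, d_rh = R√(Δφ²+q²Δλ²) = 6854.9 km
Excess = 6854.9 − 6520.1 = 334.8 ≈ 335 km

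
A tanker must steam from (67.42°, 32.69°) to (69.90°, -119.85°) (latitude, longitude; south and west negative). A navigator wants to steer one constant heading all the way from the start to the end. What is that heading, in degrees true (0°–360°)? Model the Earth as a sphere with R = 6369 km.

272.6°

Meridional parts: M(φ₁)=+1.6112, M(φ₂)=+1.7303 → ΔM = +0.1191;  Δλ = -2.6623 rad
tan C = Δλ / ΔM = -22.3582 → C = 272.56°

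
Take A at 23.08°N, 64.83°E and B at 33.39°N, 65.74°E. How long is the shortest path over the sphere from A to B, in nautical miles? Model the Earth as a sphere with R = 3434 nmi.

620 nmi

Haversine: a = sin²(Δφ/2)+cos φ₁ cos φ₂ sin²(Δλ/2) = 0.00812;  σ = 2·atan2(√a,√(1−a))
σ = 10.341° → d = Rσ = 3434·0.18048 = 620 nmi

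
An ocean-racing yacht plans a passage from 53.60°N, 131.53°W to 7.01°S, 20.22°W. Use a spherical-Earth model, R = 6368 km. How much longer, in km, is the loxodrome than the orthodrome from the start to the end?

Great circle: cos σ = sin φ₁ sin φ₂ + cos φ₁ cos φ₂ cos Δλ,  σ = 1.8884 rad → d_gc = 12025.2 km
Rhumb line: Δψ = -1.2350, q = Δφ/Δψ = 0.8565, d_rh = R√(Δφ²+q²Δλ²) = 12556.5 km
Excess = 12556.5 − 12025.2 = 531.3 ≈ 531 km

531 km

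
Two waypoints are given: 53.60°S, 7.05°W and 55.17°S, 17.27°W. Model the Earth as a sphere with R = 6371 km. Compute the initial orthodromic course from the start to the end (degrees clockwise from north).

N = sin Δλ·cos φ₂ = -0.1013;  D = cos φ₁ sin φ₂ − sin φ₁ cos φ₂ cos Δλ = -0.0347
initial course = atan2(N, D) = 251.10°

251.1°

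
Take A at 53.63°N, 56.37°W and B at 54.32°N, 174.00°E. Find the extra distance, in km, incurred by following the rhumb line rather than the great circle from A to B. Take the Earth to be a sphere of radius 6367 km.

1326 km

Great circle: cos σ = sin φ₁ sin φ₂ + cos φ₁ cos φ₂ cos Δλ,  σ = 1.1225 rad → d_gc = 7146.81 km
Rhumb line: Δψ = +0.0205, q = Δφ/Δψ = 0.5881, d_rh = R√(Δφ²+q²Δλ²) = 8472.32 km
Excess = 8472.32 − 7146.81 = 1325.51 ≈ 1326 km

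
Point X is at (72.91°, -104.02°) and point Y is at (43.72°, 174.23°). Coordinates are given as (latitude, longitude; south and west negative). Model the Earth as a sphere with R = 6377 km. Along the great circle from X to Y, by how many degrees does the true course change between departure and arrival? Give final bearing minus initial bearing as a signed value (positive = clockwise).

-74.5°

Initial bearing θ₁ = atan2(sin Δλ cos φ₂, cos φ₁ sin φ₂ − sin φ₁ cos φ₂ cos Δλ) = 278.27°
Final bearing θ₂ = (initial bearing from the destination back to the start) + 180° = 203.73°
Δθ = θ₂ − θ₁ = -74.5°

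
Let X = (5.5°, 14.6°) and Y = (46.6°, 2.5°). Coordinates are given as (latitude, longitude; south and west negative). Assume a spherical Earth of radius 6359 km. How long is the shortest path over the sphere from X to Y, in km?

4707 km

cos σ = sin φ₁ sin φ₂ + cos φ₁ cos φ₂ cos Δλ
      = sin(5.50°)sin(46.60°) + cos(5.50°)cos(46.60°)cos(-12.10°) = 0.7384
σ = 42.407° → d = Rσ = 6359·0.74015 = 4707 km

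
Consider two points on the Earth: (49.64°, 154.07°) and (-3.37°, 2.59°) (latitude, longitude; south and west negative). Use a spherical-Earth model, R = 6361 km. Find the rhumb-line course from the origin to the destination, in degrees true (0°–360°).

Δψ = ln[tan(π/4+φ₂/2)/tan(π/4+φ₁/2)] = -1.0598
Δλ = -2.6438 rad (taken the short way round)
course = atan2(Δλ, Δψ) = 248.16°

248.2°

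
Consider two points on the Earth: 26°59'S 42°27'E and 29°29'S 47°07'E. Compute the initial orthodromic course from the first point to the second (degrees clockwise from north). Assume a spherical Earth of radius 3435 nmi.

θ = atan2( sin Δλ·cos φ₂ ,  cos φ₁ sin φ₂ − sin φ₁ cos φ₂ cos Δλ )
  = atan2(+0.0708, -0.0449) = 122.39°

122.4°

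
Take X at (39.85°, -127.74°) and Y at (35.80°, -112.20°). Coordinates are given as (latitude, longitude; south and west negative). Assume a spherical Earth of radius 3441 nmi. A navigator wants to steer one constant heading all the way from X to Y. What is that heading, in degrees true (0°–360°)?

Δψ = ln[tan(π/4+φ₂/2)/tan(π/4+φ₁/2)] = -0.0895
Δλ = +0.2712 rad (taken the short way round)
course = atan2(Δλ, Δψ) = 108.27°

108.3°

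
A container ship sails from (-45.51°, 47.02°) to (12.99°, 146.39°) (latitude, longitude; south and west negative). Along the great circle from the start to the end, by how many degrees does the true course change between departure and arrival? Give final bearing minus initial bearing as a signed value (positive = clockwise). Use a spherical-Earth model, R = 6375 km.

Initial bearing θ₁ = atan2(sin Δλ cos φ₂, cos φ₁ sin φ₂ − sin φ₁ cos φ₂ cos Δλ) = 87.36°
Final bearing θ₂ = (initial bearing from the destination back to the start) + 180° = 45.92°
Δθ = θ₂ − θ₁ = -41.4°

-41.4°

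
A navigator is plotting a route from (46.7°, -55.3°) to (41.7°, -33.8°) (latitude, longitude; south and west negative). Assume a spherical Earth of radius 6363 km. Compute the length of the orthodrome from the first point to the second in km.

1793 km

Haversine: a = sin²(Δφ/2)+cos φ₁ cos φ₂ sin²(Δλ/2) = 0.01972;  σ = 2·atan2(√a,√(1−a))
σ = 16.144° → d = Rσ = 6363·0.28177 = 1793 km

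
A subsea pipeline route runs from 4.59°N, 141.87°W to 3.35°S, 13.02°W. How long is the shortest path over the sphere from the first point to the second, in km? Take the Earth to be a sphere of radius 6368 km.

cos σ = sin φ₁ sin φ₂ + cos φ₁ cos φ₂ cos Δλ
      = sin(4.59°)sin(-3.35°) + cos(4.59°)cos(-3.35°)cos(128.85°) = -0.6289
σ = 128.968° → d = Rσ = 6368·2.25091 = 14334 km

14334 km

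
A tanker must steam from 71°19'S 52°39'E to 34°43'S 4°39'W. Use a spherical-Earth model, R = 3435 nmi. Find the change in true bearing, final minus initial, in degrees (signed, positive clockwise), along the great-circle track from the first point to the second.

+49.4°

At departure: θ₁ = atan2(sin Δλ cos φ₂, cos φ₁ sin φ₂ − sin φ₁ cos φ₂ cos Δλ) = 289.00°
At arrival: θ₂ = atan2(sin Δλ cos φ₁, −cos φ₂ sin φ₁ + sin φ₂ cos φ₁ cos Δλ) = 338.38°
Δθ = θ₂ − θ₁ = +49.4°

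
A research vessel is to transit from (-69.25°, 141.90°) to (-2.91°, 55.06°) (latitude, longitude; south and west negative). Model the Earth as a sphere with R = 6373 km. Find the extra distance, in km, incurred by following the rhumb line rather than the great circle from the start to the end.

444 km

Great circle: cos σ = sin φ₁ sin φ₂ + cos φ₁ cos φ₂ cos Δλ,  σ = 1.5038 rad → d_gc = 9583.51 km
Rhumb line: Δψ = +1.6470, q = Δφ/Δψ = 0.7030, d_rh = R√(Δφ²+q²Δλ²) = 10027.96 km
Excess = 10027.96 − 9583.51 = 444.45 ≈ 444 km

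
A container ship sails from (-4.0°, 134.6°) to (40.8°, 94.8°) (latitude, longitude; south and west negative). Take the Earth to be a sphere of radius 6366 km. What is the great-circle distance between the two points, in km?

6409 km

Haversine: a = sin²(Δφ/2)+cos φ₁ cos φ₂ sin²(Δλ/2) = 0.23271;  σ = 2·atan2(√a,√(1−a))
σ = 57.684° → d = Rσ = 6366·1.00677 = 6409 km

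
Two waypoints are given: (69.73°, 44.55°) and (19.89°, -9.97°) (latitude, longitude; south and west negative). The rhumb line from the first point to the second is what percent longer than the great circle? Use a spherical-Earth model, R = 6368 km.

Great circle: σ = 1.0377 rad → d_gc = Rσ = 6607.8 km
Rhumb: Δφ = -0.8699, Δλ = -0.9516, Δψ = -1.3674, q = Δφ/Δψ = 0.6362 → d_rh = R√(Δφ²+q²Δλ²) = 6748.6 km
Excess = (6748.6 − 6607.8) / 6607.8 = 140.8 / 6607.8 = 2.13% ≈ 2.1%

2.1%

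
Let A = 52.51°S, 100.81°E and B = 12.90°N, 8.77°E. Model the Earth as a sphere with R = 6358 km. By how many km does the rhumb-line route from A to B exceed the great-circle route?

Great circle: cos σ = sin φ₁ sin φ₂ + cos φ₁ cos φ₂ cos Δλ,  σ = 1.7704 rad → d_gc = 11256.1 km
Rhumb line: Δψ = +1.3078, q = Δφ/Δψ = 0.8729, d_rh = R√(Δφ²+q²Δλ²) = 11496.8 km
Excess = 11496.8 − 11256.1 = 240.7 ≈ 241 km

241 km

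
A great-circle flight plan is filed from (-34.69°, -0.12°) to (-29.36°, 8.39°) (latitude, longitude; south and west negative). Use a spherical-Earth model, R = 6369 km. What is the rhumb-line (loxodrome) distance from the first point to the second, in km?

Δψ = ln[tan(π/4+φ₂/2)/tan(π/4+φ₁/2)] = +0.1098;  Δφ = +0.0930 rad,  Δλ = +0.1485 rad
q = Δφ/Δψ = 0.8473
d = R·√(Δφ² + q²Δλ²) = 6369·0.15649 = 997 km

997 km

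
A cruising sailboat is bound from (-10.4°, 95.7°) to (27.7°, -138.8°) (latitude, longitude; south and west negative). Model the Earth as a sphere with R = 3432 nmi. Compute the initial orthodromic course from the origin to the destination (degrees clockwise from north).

N = sin Δλ·cos φ₂ = +0.7208;  D = cos φ₁ sin φ₂ − sin φ₁ cos φ₂ cos Δλ = +0.3644
initial course = atan2(N, D) = 63.18°

63.2°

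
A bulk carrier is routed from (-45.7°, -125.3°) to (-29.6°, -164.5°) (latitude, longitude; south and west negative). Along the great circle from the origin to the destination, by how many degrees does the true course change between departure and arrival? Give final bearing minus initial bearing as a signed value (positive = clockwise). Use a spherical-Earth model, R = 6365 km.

Initial bearing θ₁ = atan2(sin Δλ cos φ₂, cos φ₁ sin φ₂ − sin φ₁ cos φ₂ cos Δλ) = 284.02°
Final bearing θ₂ = (initial bearing from the destination back to the start) + 180° = 308.80°
Δθ = θ₂ − θ₁ = +24.8°

+24.8°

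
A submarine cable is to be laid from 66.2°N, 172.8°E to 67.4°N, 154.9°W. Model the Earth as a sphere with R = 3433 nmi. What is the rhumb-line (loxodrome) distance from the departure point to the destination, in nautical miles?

766 nmi

Rhumb course C = atan2(Δλ, Δψ) with Δψ = ln[tan(π/4+φ₂/2)/tan(π/4+φ₁/2)] = +0.0532, Δλ = +0.5637 → C = 84.61°
d = R·|Δφ| / |cos C| = 3433·0.02094 / 0.09391 = 766 nmi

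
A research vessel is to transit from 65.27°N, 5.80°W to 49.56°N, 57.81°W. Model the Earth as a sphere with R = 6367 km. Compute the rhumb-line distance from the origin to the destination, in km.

3518 km

Δψ = ln[tan(π/4+φ₂/2)/tan(π/4+φ₁/2)] = -0.5189;  Δφ = -0.2742 rad,  Δλ = -0.9077 rad
q = Δφ/Δψ = 0.5284
d = R·√(Δφ² + q²Δλ²) = 6367·0.55252 = 3518 km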